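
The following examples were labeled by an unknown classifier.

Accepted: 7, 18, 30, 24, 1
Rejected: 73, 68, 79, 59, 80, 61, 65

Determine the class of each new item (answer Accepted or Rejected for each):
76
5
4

Rejected, Accepted, Accepted

The rule appears to be: at most 30.
76: 76 > 30, does not pass → Rejected.
5: 5 ≤ 30, qualifies → Accepted.
4: 4 ≤ 30, qualifies → Accepted.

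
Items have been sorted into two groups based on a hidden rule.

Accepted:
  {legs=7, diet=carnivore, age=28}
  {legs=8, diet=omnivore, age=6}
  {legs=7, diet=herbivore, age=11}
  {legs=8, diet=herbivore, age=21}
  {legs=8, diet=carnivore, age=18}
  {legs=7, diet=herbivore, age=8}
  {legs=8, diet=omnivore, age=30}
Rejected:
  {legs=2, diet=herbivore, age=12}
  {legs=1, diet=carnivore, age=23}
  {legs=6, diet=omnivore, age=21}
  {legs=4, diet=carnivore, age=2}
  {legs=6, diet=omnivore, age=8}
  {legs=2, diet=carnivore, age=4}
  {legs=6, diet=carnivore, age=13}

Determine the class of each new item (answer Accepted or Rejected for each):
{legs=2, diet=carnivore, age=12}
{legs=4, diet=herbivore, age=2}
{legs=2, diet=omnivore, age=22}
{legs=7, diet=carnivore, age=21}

Rejected, Rejected, Rejected, Accepted

The common property of the 'Accepted' items is: legs ≥ 7. No 'Rejected' item has it.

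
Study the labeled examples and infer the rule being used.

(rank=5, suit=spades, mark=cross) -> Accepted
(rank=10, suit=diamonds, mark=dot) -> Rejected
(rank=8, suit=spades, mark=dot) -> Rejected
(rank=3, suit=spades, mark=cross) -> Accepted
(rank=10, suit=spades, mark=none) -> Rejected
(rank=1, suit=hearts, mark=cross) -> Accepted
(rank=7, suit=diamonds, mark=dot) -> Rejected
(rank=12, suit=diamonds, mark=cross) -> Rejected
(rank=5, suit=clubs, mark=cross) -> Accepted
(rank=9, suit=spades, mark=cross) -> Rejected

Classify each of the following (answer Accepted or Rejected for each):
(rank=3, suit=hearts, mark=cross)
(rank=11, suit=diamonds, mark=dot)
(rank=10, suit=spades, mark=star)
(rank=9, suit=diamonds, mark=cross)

Accepted, Rejected, Rejected, Rejected

All 'Accepted' examples share one property — rank ≤ 5 — and every 'Rejected' example lacks it.
(rank=3, suit=hearts, mark=cross) → rank = 3 → Accepted. (rank=11, suit=diamonds, mark=dot) → rank = 11 → Rejected. (rank=10, suit=spades, mark=star) → rank = 10 → Rejected. (rank=9, suit=diamonds, mark=cross) → rank = 9 → Rejected.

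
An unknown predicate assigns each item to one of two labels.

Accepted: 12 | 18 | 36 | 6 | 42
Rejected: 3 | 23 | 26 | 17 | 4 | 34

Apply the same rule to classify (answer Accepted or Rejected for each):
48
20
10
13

Accepted, Rejected, Rejected, Rejected

One predicate separates the groups cleanly: multiple of 6.
48: 48 = 6·8 — qualifies, so Accepted.
20: 20 = 6·3 + 2 — does not pass, so Rejected.
10: 10 = 6·1 + 4 — does not pass, so Rejected.
13: 13 = 6·2 + 1 — does not pass, so Rejected.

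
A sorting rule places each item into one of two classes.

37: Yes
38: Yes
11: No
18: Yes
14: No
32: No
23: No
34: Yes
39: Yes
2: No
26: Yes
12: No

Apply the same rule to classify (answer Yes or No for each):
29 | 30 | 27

Yes, No, Yes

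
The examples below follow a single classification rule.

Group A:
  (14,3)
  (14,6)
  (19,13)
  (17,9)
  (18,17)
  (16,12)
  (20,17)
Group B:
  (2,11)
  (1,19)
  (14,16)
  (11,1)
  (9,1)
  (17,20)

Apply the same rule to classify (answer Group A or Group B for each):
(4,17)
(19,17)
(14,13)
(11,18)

Group B, Group A, Group A, Group B

Every 'Group A' example satisfies: first > second AND sum ≥ 13. None of the 'Group B' examples do.
(4,17): 4 < 17, 4+17 = 21, fails the rule → Group B.
(19,17): 19 > 17, 19+17 = 36, fits → Group A.
(14,13): 14 > 13, 14+13 = 27, fits → Group A.
(11,18): 11 < 18, 11+18 = 29, fails the rule → Group B.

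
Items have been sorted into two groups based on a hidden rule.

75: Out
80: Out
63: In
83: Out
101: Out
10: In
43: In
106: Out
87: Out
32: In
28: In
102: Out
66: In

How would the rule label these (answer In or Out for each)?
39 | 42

In, In

The common property of the 'In' items is: at most 66. No 'Out' item has it.
39: In (39 ≤ 66). 42: In (42 ≤ 66).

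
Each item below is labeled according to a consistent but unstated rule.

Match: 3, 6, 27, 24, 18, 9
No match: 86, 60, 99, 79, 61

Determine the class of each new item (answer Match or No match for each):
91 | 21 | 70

Rule: at most 27. This holds for each 'Match' example and fails for each 'No match' one.

No match, Match, No match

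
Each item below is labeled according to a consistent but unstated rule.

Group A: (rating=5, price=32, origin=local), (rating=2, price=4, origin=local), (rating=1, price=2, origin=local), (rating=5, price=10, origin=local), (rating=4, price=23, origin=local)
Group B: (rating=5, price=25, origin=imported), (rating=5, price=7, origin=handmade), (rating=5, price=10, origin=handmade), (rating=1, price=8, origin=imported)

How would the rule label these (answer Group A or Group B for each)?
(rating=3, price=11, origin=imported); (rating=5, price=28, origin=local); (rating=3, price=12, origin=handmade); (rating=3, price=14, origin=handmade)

Group B, Group A, Group B, Group B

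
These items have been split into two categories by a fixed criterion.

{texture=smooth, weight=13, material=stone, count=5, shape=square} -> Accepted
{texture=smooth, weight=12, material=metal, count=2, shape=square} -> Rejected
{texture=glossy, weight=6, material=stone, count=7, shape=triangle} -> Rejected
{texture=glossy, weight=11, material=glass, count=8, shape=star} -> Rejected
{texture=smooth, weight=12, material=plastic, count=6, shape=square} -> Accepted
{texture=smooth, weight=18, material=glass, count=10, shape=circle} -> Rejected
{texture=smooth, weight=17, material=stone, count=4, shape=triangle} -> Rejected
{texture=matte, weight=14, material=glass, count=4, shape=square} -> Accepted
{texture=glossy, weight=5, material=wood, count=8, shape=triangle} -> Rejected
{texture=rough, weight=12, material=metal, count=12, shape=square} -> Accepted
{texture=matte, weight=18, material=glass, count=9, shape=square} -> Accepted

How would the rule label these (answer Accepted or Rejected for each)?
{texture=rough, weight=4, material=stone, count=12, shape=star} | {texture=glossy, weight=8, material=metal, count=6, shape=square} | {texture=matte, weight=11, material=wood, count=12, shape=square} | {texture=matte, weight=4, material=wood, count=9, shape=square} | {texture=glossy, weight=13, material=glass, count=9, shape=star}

The rule appears to be: shape is square AND count ≥ 4.
{texture=rough, weight=4, material=stone, count=12, shape=star}: shape is star, count = 12 — does not satisfy this, so Rejected. {texture=glossy, weight=8, material=metal, count=6, shape=square}: shape is square, count = 6 — matches, so Accepted. {texture=matte, weight=11, material=wood, count=12, shape=square}: shape is square, count = 12 — matches, so Accepted. {texture=matte, weight=4, material=wood, count=9, shape=square}: shape is square, count = 9 — matches, so Accepted. {texture=glossy, weight=13, material=glass, count=9, shape=star}: shape is star, count = 9 — does not satisfy this, so Rejected.

Rejected, Accepted, Accepted, Accepted, Rejected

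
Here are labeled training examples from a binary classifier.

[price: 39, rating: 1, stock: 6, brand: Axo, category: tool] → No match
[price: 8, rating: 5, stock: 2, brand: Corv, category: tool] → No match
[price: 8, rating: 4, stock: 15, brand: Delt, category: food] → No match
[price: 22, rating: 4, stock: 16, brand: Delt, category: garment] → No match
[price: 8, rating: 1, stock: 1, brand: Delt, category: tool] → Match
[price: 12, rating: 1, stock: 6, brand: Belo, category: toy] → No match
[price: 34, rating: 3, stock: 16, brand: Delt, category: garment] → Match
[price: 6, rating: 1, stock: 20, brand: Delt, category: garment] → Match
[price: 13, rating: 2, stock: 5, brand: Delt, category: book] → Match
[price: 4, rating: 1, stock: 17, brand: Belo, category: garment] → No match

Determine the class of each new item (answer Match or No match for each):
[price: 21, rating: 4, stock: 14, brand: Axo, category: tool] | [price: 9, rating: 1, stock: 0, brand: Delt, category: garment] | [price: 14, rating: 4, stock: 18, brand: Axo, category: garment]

Rule: brand is Delt AND rating ≤ 3. This holds for each 'Match' example and fails for each 'No match' one.
[price: 21, rating: 4, stock: 14, brand: Axo, category: tool]: brand is Axo, rating = 4, does not fit → No match. [price: 9, rating: 1, stock: 0, brand: Delt, category: garment]: brand is Delt, rating = 1, passes → Match. [price: 14, rating: 4, stock: 18, brand: Axo, category: garment]: brand is Axo, rating = 4, does not fit → No match.

No match, Match, No match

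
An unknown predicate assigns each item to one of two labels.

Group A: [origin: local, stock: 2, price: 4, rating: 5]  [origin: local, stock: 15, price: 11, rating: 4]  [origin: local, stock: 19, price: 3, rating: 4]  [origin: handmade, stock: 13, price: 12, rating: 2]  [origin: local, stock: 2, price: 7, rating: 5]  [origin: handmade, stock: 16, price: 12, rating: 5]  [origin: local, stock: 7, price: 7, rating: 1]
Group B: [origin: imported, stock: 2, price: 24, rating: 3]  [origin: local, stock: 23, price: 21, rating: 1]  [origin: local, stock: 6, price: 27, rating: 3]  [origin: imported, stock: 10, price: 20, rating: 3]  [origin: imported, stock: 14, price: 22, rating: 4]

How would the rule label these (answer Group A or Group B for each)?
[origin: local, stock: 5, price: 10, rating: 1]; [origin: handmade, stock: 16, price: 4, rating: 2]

Rule: price ≤ 12. This holds for each 'Group A' example and fails for each 'Group B' one.
[origin: local, stock: 5, price: 10, rating: 1]: price = 10 — has this property, so Group A. [origin: handmade, stock: 16, price: 4, rating: 2]: price = 4 — has this property, so Group A.

Group A, Group A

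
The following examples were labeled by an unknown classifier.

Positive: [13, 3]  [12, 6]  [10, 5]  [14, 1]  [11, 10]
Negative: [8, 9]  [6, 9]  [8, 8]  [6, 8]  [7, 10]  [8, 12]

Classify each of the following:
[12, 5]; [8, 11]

Rule: first > second. This holds for each 'Positive' example and fails for each 'Negative' one.

Positive, Negative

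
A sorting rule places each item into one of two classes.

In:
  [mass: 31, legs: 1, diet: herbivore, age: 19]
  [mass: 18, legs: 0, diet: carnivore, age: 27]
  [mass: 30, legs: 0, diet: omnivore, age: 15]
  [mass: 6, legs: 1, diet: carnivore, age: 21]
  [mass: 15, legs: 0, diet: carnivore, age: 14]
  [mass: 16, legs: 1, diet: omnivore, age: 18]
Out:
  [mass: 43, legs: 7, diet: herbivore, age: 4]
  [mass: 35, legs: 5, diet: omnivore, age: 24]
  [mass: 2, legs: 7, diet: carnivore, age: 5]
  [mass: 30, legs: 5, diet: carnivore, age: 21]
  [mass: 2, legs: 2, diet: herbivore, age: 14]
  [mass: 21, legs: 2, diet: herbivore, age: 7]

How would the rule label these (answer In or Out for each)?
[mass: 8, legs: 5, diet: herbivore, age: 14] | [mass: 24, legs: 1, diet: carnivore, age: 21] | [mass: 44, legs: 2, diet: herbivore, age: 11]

Out, In, Out

Rule: legs ≤ 1. This holds for each 'In' example and fails for each 'Out' one.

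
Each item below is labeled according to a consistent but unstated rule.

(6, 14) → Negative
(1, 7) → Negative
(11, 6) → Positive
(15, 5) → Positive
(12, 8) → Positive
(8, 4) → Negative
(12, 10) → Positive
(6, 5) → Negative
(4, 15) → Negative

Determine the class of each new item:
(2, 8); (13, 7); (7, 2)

A rule that fits every label: first ≥ 10 — true of each 'Positive' example, false of each 'Negative' one.

Negative, Positive, Negative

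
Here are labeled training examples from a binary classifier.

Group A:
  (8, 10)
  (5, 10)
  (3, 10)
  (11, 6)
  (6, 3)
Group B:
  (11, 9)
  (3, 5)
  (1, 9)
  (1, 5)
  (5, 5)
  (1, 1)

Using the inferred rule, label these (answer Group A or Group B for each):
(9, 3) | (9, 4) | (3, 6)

Group B, Group A, Group A

The distinguishing property — product is even — holds for all the 'Group A' cases and none of the 'Group B' cases.
(9, 3): 9·3 = 27, doesn't match → Group B. (9, 4): 9·4 = 36, has this property → Group A. (3, 6): 3·6 = 18, has this property → Group A.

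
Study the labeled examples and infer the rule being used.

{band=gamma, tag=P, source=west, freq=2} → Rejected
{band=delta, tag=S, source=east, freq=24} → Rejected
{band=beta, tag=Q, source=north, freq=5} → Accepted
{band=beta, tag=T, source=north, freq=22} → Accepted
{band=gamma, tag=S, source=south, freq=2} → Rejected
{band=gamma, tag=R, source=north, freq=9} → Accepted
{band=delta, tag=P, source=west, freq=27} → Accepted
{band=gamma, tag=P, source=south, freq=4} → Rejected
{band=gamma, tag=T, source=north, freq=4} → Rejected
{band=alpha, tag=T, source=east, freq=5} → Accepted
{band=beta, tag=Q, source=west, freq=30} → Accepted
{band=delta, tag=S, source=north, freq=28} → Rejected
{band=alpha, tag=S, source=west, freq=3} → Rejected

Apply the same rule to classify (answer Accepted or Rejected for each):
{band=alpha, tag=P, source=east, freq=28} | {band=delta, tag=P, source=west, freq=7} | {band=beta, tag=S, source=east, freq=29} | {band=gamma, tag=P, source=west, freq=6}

Accepted, Accepted, Rejected, Accepted

The classifier is using: tag is not S AND freq ≥ 5.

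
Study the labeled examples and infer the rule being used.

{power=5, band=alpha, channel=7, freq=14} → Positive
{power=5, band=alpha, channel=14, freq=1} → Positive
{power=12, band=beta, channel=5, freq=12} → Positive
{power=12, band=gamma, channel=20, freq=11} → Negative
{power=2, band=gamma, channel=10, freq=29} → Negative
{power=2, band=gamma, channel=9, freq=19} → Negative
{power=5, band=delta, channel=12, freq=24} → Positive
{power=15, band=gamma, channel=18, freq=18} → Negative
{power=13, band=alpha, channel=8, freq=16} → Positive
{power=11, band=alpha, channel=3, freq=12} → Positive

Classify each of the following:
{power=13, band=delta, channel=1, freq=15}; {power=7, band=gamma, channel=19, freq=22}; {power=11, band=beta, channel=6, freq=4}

Rule: band is not gamma. This holds for each 'Positive' example and fails for each 'Negative' one.
{power=13, band=delta, channel=1, freq=15} — band is delta, hence Positive. {power=7, band=gamma, channel=19, freq=22} — band is gamma, hence Negative. {power=11, band=beta, channel=6, freq=4} — band is beta, hence Positive.

Positive, Negative, Positive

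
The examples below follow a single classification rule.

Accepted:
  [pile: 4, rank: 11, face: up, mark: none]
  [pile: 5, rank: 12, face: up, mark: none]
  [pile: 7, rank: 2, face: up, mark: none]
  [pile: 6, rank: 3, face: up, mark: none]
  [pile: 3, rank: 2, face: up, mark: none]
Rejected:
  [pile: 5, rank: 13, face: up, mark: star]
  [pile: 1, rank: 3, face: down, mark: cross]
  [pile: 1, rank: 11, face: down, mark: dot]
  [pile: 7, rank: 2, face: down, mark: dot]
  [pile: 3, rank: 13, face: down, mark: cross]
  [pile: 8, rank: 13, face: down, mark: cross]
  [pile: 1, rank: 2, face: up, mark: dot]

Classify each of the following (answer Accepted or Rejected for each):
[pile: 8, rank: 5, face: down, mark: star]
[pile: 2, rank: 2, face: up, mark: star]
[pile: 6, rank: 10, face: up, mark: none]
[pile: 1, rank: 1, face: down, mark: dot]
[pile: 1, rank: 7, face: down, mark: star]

Rejected, Rejected, Accepted, Rejected, Rejected

All 'Accepted' examples share one property — mark is none — and every 'Rejected' example lacks it.
Rejected: [pile: 8, rank: 5, face: down, mark: star], since mark is star. Rejected: [pile: 2, rank: 2, face: up, mark: star], since mark is star. Accepted: [pile: 6, rank: 10, face: up, mark: none], since mark is none. Rejected: [pile: 1, rank: 1, face: down, mark: dot], since mark is dot. Rejected: [pile: 1, rank: 7, face: down, mark: star], since mark is star.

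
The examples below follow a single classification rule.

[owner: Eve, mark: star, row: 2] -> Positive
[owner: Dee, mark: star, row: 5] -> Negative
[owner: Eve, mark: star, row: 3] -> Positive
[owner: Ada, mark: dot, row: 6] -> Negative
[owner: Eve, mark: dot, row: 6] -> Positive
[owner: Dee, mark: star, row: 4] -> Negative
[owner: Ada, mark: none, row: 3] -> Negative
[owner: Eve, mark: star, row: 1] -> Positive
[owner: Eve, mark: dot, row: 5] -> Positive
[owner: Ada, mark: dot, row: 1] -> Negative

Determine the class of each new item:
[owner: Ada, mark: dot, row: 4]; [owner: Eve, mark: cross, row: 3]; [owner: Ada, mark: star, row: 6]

Negative, Positive, Negative

The simplest hypothesis consistent with all the labels is: owner is Eve.
[owner: Ada, mark: dot, row: 4]: owner is Ada, does not fit → Negative. [owner: Eve, mark: cross, row: 3]: owner is Eve, has this property → Positive. [owner: Ada, mark: star, row: 6]: owner is Ada, does not fit → Negative.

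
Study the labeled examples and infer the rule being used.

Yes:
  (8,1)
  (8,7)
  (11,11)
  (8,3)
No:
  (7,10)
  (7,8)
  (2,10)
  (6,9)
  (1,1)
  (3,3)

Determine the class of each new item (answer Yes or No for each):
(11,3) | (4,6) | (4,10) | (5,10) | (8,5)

Yes, No, No, No, Yes

One predicate separates the groups cleanly: first ≥ 8.
(11,3): first 11 — has this property, so Yes. (4,6): first 4 — fails the rule, so No. (4,10): first 4 — fails the rule, so No. (5,10): first 5 — fails the rule, so No. (8,5): first 8 — has this property, so Yes.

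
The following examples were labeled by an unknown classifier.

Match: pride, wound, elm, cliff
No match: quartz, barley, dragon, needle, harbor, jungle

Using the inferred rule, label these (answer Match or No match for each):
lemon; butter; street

All 'Match' examples share one property — odd length — and every 'No match' example lacks it.
lemon: length 5, has this property → Match.
butter: length 6, does not fit → No match.
street: length 6, does not fit → No match.

Match, No match, No match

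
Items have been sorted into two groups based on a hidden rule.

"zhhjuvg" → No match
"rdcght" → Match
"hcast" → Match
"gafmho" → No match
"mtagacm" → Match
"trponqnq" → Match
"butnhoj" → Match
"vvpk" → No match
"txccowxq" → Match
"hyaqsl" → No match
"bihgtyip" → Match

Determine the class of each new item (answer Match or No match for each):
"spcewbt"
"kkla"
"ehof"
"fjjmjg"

Match, No match, No match, No match

The common property of the 'Match' items is: contains 't'. No 'No match' item has it.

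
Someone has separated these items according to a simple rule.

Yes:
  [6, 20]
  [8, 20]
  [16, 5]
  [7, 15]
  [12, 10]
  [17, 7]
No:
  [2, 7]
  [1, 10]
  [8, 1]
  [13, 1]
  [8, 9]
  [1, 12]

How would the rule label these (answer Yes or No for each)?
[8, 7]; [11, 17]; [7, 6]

Rule: sum ≥ 21. This holds for each 'Yes' example and fails for each 'No' one.

No, Yes, No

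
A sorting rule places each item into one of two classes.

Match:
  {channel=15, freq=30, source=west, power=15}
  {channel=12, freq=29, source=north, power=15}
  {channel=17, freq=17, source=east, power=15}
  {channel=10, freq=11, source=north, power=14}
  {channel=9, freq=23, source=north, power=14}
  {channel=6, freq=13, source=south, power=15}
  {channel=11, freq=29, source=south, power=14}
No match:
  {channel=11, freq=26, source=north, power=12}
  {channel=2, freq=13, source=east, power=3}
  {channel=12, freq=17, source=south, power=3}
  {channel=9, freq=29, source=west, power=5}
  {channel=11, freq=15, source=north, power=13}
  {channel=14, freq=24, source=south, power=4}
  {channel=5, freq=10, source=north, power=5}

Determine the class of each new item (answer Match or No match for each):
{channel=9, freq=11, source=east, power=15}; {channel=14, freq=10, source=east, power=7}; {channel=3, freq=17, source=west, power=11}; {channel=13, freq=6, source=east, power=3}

Match, No match, No match, No match

The common property of the 'Match' items is: power ≥ 14. No 'No match' item has it.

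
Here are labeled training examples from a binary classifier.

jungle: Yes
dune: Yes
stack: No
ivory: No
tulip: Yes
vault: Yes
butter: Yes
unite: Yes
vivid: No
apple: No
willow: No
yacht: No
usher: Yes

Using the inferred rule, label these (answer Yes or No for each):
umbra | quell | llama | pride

Yes, Yes, No, No

A rule that fits every label: contains 'u' — true of each 'Yes' example, false of each 'No' one.
umbra: has 'u' — passes, so Yes.
quell: has 'u' — passes, so Yes.
llama: no 'u' — does not satisfy this, so No.
pride: no 'u' — does not satisfy this, so No.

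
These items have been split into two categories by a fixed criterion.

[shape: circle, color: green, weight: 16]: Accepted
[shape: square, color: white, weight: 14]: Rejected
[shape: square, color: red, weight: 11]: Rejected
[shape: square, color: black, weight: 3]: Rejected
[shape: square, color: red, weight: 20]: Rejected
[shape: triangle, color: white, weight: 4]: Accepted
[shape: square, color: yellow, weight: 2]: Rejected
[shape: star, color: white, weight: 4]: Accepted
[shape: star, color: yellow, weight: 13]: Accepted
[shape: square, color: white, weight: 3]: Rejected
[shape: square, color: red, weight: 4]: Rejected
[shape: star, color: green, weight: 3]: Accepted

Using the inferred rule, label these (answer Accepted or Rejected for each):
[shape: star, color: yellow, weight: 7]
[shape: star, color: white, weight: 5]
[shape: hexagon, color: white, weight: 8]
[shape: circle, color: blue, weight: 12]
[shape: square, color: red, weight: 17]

Accepted, Accepted, Accepted, Accepted, Rejected

The pattern is that an item is 'Accepted' exactly when: shape is not square.
[shape: star, color: yellow, weight: 7] → shape is star → Accepted.
[shape: star, color: white, weight: 5] → shape is star → Accepted.
[shape: hexagon, color: white, weight: 8] → shape is hexagon → Accepted.
[shape: circle, color: blue, weight: 12] → shape is circle → Accepted.
[shape: square, color: red, weight: 17] → shape is square → Rejected.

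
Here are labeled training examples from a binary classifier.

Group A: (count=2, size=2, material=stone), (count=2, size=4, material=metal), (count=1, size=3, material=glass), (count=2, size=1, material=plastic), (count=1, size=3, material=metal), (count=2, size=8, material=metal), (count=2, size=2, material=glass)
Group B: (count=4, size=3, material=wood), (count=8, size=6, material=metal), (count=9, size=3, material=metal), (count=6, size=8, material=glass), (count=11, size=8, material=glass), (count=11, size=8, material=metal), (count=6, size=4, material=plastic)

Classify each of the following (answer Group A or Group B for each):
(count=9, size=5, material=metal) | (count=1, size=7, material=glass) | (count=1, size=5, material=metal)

Group B, Group A, Group A

The distinguishing property — count ≤ 2 — holds for all the 'Group A' cases and none of the 'Group B' cases.
(count=9, size=5, material=metal) — count = 9, hence Group B. (count=1, size=7, material=glass) — count = 1, hence Group A. (count=1, size=5, material=metal) — count = 1, hence Group A.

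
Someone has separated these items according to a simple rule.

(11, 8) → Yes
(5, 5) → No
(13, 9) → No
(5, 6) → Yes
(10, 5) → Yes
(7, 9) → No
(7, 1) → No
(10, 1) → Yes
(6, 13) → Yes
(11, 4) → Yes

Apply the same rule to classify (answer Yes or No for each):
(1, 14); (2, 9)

Rule: sum is odd. This holds for each 'Yes' example and fails for each 'No' one.
(1, 14) — 1+14 = 15, hence Yes.
(2, 9) — 2+9 = 11, hence Yes.

Yes, Yes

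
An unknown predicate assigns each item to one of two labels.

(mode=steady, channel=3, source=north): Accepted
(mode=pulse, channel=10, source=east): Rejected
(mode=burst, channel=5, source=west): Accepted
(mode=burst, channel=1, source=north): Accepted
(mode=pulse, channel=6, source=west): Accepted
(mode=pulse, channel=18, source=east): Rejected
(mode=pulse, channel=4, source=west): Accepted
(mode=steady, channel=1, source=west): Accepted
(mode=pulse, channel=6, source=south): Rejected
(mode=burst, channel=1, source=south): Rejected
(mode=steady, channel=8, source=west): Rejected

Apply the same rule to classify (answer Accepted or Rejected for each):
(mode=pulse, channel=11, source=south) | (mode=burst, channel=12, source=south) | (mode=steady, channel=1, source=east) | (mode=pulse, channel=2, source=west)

Rejected, Rejected, Accepted, Accepted

The rule appears to be: source is not south AND channel ≤ 6.
(mode=pulse, channel=11, source=south) → source is south, channel = 11 → Rejected. (mode=burst, channel=12, source=south) → source is south, channel = 12 → Rejected. (mode=steady, channel=1, source=east) → source is east, channel = 1 → Accepted. (mode=pulse, channel=2, source=west) → source is west, channel = 2 → Accepted.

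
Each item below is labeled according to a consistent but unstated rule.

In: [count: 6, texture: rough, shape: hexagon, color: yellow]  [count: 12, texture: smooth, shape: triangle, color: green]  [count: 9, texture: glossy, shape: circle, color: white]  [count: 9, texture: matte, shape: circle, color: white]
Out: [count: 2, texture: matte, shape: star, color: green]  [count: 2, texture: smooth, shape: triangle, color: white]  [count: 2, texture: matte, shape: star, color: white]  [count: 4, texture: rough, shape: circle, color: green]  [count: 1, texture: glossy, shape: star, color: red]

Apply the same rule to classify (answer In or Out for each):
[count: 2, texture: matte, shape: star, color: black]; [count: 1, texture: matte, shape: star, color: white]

All 'In' examples share one property — count ≥ 6 — and every 'Out' example lacks it.
[count: 2, texture: matte, shape: star, color: black]: count = 2 — doesn't match, so Out. [count: 1, texture: matte, shape: star, color: white]: count = 1 — doesn't match, so Out.

Out, Out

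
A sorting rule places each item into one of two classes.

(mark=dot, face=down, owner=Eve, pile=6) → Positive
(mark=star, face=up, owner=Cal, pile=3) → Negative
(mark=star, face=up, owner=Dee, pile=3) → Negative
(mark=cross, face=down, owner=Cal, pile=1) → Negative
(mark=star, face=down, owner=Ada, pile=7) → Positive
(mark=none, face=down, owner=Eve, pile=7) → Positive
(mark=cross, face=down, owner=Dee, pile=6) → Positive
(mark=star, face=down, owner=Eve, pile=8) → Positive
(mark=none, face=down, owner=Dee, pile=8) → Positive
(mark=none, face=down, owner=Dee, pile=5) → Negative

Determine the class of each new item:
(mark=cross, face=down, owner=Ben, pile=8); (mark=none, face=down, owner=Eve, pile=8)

Positive, Positive

The common property of the 'Positive' items is: pile ≥ 6. No 'Negative' item has it.
(mark=cross, face=down, owner=Ben, pile=8) → pile = 8 → Positive. (mark=none, face=down, owner=Eve, pile=8) → pile = 8 → Positive.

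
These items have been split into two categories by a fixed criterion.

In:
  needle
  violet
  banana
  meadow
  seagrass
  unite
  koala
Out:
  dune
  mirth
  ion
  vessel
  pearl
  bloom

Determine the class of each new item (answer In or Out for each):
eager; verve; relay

The distinguishing property — has ≥ 3 vowels — holds for all the 'In' cases and none of the 'Out' cases.
In: eager, since 3 vowels. Out: verve, since 2 vowels. Out: relay, since 2 vowels.

In, Out, Out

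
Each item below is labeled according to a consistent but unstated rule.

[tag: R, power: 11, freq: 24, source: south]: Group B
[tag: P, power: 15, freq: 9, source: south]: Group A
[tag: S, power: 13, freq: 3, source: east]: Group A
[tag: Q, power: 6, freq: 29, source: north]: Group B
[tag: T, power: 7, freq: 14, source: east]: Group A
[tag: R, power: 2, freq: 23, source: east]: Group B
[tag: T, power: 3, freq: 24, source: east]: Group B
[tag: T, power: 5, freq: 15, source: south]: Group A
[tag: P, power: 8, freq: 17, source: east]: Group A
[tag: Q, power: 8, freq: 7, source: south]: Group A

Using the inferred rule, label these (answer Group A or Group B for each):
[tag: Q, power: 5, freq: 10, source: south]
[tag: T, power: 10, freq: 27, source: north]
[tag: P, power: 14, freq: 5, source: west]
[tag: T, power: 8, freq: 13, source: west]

Group A, Group B, Group A, Group A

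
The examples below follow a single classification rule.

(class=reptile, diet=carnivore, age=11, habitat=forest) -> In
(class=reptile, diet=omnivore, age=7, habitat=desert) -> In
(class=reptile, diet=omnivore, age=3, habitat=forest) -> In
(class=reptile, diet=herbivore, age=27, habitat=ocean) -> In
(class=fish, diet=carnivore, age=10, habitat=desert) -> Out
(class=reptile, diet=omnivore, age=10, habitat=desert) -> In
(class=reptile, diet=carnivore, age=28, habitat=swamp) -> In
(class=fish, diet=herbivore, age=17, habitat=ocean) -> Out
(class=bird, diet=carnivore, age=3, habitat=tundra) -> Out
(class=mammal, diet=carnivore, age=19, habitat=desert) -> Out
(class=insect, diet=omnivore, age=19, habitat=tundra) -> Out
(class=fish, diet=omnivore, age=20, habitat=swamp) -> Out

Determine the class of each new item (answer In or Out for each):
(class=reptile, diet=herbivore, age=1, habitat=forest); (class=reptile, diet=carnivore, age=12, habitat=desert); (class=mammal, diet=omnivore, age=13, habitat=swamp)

In, In, Out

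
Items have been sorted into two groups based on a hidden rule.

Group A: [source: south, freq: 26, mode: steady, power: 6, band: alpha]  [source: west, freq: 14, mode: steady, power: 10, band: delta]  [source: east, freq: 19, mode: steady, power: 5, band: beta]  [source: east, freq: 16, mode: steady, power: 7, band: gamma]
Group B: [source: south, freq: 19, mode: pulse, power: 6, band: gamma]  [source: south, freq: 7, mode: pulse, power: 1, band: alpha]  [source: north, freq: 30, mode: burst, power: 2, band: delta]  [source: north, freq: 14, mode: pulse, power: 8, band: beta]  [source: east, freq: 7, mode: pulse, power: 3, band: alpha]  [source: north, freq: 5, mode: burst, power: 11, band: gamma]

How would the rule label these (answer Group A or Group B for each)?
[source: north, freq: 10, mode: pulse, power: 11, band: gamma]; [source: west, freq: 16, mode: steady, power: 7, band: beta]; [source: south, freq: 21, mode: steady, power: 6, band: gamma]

One predicate separates the groups cleanly: mode is steady.
[source: north, freq: 10, mode: pulse, power: 11, band: gamma] — mode is pulse, hence Group B.
[source: west, freq: 16, mode: steady, power: 7, band: beta] — mode is steady, hence Group A.
[source: south, freq: 21, mode: steady, power: 6, band: gamma] — mode is steady, hence Group A.

Group B, Group A, Group A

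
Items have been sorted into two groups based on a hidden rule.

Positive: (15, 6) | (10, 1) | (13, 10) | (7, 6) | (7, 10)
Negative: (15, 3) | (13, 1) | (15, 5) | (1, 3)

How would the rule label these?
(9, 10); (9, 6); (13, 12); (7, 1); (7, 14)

Positive, Positive, Positive, Negative, Positive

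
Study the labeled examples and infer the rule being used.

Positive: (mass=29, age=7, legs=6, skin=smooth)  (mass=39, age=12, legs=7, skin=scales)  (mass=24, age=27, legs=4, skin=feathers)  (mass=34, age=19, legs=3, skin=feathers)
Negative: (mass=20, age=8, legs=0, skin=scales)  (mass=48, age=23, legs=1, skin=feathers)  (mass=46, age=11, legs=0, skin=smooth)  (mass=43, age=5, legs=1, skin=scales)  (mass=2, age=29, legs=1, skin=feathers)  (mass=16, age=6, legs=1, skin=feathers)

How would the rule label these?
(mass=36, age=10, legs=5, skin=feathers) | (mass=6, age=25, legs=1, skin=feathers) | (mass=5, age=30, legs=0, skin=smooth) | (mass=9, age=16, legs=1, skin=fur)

Positive, Negative, Negative, Negative

The distinguishing property — legs ≥ 3 — holds for all the 'Positive' cases and none of the 'Negative' cases.
(mass=36, age=10, legs=5, skin=feathers): legs = 5, fits → Positive.
(mass=6, age=25, legs=1, skin=feathers): legs = 1, does not fit → Negative.
(mass=5, age=30, legs=0, skin=smooth): legs = 0, does not fit → Negative.
(mass=9, age=16, legs=1, skin=fur): legs = 1, does not fit → Negative.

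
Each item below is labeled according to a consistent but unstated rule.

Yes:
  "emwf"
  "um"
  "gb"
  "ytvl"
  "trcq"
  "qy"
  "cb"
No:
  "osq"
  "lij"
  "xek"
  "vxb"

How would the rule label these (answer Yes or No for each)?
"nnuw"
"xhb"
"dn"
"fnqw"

The distinguishing property — even length — holds for all the 'Yes' cases and none of the 'No' cases.
"nnuw": Yes (length 4).
"xhb": No (length 3).
"dn": Yes (length 2).
"fnqw": Yes (length 4).

Yes, No, Yes, Yes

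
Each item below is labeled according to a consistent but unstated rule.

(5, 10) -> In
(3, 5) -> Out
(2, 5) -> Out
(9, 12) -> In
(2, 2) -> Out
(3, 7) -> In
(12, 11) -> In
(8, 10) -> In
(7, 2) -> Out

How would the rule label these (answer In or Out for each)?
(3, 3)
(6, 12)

The classifier is using: sum ≥ 10.
Out: (3, 3), since 3+3 = 6.
In: (6, 12), since 6+12 = 18.

Out, In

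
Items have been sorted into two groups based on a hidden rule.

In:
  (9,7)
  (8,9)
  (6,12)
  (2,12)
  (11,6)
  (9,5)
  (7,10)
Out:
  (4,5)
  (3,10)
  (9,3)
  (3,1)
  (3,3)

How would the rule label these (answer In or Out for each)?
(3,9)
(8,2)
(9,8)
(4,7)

Out, Out, In, Out

The simplest hypothesis consistent with all the labels is: sum ≥ 14.
(3,9): 3+9 = 12 — doesn't match, so Out.
(8,2): 8+2 = 10 — doesn't match, so Out.
(9,8): 9+8 = 17 — matches, so In.
(4,7): 4+7 = 11 — doesn't match, so Out.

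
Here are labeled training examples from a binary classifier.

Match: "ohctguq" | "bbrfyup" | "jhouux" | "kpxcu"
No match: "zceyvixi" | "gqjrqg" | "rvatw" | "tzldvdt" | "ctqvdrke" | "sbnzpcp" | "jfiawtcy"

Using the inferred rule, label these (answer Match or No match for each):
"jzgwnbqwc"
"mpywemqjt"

No match, No match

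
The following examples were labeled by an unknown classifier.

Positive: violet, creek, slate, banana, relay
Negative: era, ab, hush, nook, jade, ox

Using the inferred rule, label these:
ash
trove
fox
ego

Negative, Positive, Negative, Negative

All 'Positive' examples share one property — length ≥ 5 — and every 'Negative' example lacks it.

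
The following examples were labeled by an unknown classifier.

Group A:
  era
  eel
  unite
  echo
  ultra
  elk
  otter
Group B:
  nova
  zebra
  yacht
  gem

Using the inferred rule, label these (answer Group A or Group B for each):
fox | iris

Group B, Group A

One predicate separates the groups cleanly: starts with a vowel.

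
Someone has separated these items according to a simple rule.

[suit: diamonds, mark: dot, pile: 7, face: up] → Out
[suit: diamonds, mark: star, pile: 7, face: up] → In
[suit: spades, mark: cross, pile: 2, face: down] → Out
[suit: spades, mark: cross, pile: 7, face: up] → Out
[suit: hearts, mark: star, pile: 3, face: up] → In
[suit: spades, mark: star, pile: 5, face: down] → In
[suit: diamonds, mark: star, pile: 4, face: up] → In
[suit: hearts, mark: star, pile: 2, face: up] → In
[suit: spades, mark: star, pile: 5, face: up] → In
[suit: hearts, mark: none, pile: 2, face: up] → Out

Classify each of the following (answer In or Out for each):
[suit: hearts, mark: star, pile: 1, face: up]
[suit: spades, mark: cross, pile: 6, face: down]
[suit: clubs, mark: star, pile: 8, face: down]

One predicate separates the groups cleanly: mark is star.
[suit: hearts, mark: star, pile: 1, face: up]: mark is star, passes → In.
[suit: spades, mark: cross, pile: 6, face: down]: mark is cross, doesn't qualify → Out.
[suit: clubs, mark: star, pile: 8, face: down]: mark is star, passes → In.

In, Out, In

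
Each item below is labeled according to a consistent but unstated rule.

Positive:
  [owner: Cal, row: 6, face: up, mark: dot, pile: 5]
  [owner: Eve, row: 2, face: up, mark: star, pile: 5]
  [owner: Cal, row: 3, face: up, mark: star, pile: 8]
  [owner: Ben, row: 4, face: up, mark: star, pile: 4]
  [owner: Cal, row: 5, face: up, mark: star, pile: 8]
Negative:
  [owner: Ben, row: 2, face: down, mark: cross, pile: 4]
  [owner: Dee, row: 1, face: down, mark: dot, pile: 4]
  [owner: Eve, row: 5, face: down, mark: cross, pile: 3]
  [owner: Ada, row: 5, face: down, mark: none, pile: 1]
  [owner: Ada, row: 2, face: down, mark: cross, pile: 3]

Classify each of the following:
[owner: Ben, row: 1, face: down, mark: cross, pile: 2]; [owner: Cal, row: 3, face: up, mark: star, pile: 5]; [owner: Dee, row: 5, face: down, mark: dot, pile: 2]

One predicate separates the groups cleanly: face is up.
[owner: Ben, row: 1, face: down, mark: cross, pile: 2]: face is down — fails this test, so Negative. [owner: Cal, row: 3, face: up, mark: star, pile: 5]: face is up — checks out, so Positive. [owner: Dee, row: 5, face: down, mark: dot, pile: 2]: face is down — fails this test, so Negative.

Negative, Positive, Negative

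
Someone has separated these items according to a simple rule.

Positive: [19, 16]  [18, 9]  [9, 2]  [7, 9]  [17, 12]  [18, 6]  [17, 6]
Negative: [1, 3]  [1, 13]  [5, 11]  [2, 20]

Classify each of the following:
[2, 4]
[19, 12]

Negative, Positive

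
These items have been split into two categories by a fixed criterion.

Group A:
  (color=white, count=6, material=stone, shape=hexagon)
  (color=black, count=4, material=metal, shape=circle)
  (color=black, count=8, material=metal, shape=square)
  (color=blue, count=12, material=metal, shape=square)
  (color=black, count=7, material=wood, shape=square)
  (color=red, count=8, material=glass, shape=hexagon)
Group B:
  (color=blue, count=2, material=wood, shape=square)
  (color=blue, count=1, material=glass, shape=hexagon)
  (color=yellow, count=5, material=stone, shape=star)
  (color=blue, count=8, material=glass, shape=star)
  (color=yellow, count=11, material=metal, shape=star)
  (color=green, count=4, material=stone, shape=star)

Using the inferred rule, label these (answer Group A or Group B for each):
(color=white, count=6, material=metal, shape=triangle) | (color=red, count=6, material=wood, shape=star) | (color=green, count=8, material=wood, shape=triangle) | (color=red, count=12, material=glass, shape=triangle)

All 'Group A' examples share one property — shape is not star AND count ≥ 4 — and every 'Group B' example lacks it.
(color=white, count=6, material=metal, shape=triangle) — shape is triangle, count = 6, hence Group A.
(color=red, count=6, material=wood, shape=star) — shape is star, count = 6, hence Group B.
(color=green, count=8, material=wood, shape=triangle) — shape is triangle, count = 8, hence Group A.
(color=red, count=12, material=glass, shape=triangle) — shape is triangle, count = 12, hence Group A.

Group A, Group B, Group A, Group A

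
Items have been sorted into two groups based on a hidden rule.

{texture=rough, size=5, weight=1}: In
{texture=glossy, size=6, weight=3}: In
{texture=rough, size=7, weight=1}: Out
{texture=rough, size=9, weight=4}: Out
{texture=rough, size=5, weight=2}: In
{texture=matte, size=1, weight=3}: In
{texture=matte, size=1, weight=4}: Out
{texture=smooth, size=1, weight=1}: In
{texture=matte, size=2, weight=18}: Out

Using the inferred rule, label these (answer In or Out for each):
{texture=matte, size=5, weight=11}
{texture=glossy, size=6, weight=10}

Every 'In' example satisfies: size ≤ 6 AND weight ≤ 3. None of the 'Out' examples do.
{texture=matte, size=5, weight=11}: size = 5, weight = 11 — does not pass, so Out.
{texture=glossy, size=6, weight=10}: size = 6, weight = 10 — does not pass, so Out.

Out, Out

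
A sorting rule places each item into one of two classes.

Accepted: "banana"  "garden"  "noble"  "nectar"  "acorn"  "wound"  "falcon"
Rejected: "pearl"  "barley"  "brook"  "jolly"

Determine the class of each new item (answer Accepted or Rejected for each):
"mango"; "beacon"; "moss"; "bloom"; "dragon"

The pattern is that an item is 'Accepted' exactly when: contains 'n'.
"mango": has 'n', fits → Accepted. "beacon": has 'n', fits → Accepted. "moss": no 'n', fails the rule → Rejected. "bloom": no 'n', fails the rule → Rejected. "dragon": has 'n', fits → Accepted.

Accepted, Accepted, Rejected, Rejected, Accepted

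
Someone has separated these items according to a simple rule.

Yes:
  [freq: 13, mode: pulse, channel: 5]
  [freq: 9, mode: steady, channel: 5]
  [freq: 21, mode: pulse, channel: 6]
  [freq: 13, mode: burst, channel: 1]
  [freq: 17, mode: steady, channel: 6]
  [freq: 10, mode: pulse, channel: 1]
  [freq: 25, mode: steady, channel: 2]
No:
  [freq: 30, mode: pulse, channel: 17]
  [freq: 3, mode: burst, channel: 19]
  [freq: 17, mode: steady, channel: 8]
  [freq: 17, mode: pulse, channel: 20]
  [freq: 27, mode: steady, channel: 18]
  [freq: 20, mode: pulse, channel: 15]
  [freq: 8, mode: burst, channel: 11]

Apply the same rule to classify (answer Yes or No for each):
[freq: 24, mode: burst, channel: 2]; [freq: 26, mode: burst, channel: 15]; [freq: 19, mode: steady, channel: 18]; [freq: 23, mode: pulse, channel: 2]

One predicate separates the groups cleanly: channel ≤ 6.
[freq: 24, mode: burst, channel: 2]: channel = 2 — satisfies this, so Yes. [freq: 26, mode: burst, channel: 15]: channel = 15 — does not pass, so No. [freq: 19, mode: steady, channel: 18]: channel = 18 — does not pass, so No. [freq: 23, mode: pulse, channel: 2]: channel = 2 — satisfies this, so Yes.

Yes, No, No, Yes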